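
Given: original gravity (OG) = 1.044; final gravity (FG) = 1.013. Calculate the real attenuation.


AA = (OG−FG)/(OG−1)·100;  RA = AA·0.8192
AA = (1.044 − 1.013)/(1.044 − 1)·100 = 70.4545
RA = 70.4545·0.8192

57.7164 %


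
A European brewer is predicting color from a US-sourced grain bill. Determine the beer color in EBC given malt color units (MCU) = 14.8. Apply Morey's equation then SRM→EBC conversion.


SRM = 1.4922·MCU^0.6859;  EBC = SRM·1.97
SRM = 1.4922·14.8^0.6859 = 9.4735
EBC = 9.4735·1.97

18.6628 EBC


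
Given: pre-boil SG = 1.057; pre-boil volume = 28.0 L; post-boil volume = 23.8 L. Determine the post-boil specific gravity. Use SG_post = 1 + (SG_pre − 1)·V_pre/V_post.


pts_pre = (1.057 − 1)·1000 = 57.0000
pts_post = 57.0000·28.0/23.8 = 67.0588
SG_post = 1 + 67.0588/1000

1.0671


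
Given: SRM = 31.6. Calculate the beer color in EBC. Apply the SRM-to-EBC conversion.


EBC = SRM · 1.97
EBC = 31.6 · 1.97

62.2520 EBC


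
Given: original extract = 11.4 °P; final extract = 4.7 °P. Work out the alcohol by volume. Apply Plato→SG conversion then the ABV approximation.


SG = 259/(259 − P);  ABV = (OG − FG)·131.25
OG = 259/(259 − 11.4) = 1.0460
FG = 259/(259 − 4.7) = 1.0185
ABV = (1.0460 − 1.0185)·131.25

3.6172 % ABV


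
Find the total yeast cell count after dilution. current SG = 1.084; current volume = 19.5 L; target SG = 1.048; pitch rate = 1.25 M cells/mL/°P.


V_w = V·((SG_c−1)/(SG_t−1)−1);  °P = 259 − 259/SG_t;  cells = rate·(V+V_w)·°P
V_w = 19.5·((1.084−1)/(1.048−1)−1) = 14.6250
V_final = 19.5 + 14.6250 = 34.1250
°P = 259 − 259/1.048 = 11.8626
cells = 1.25·34.1250·11.8626

506.0138 billion cells


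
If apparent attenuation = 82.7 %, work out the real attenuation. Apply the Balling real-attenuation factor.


RA = AA · 0.8192
RA = 82.7 · 0.8192

67.7478 %


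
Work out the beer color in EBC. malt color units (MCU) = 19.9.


SRM = 1.4922·MCU^0.6859;  EBC = SRM·1.97
SRM = 1.4922·19.9^0.6859 = 11.6067
EBC = 11.6067·1.97

22.8653 EBC


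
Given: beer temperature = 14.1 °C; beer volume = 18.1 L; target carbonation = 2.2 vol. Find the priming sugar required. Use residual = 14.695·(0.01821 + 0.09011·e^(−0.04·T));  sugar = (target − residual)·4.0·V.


residual = 14.695·(0.01821 + 0.09011·e^(−0.04·14.1)) = 1.0210
sugar = (2.2 − 1.0210)·4.0·18.1

85.3630 g


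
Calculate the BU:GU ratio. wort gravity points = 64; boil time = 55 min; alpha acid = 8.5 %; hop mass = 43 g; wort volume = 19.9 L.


U = 1.65·0.000125^(GP/1000)·(1−e^(−0.04t))/4.15;  IBU = (α/100)·m·U·1000/V;  BU:GU = IBU/GP
U = 1.65·0.000125^(64/1000)·(1−e^(−0.04·55))/4.15 = 0.1989
IBU = (8.5/100)·43·0.1989·1000/19.9 = 36.5317
BU:GU = 36.5317/64

0.5708


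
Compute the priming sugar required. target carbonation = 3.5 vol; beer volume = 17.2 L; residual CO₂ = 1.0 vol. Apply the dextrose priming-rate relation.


sugar = (target − residual)·4.0·V
sugar = (3.5 − 1.0)·4.0·17.2

172.0000 g


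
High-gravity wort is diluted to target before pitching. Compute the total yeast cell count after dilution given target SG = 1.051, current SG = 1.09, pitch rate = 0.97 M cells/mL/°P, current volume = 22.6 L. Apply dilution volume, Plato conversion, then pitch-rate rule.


V_w = V·((SG_c−1)/(SG_t−1)−1);  °P = 259 − 259/SG_t;  cells = rate·(V+V_w)·°P
V_w = 22.6·((1.09−1)/(1.051−1)−1) = 17.2824
V_final = 22.6 + 17.2824 = 39.8824
°P = 259 − 259/1.051 = 12.5680
cells = 0.97·39.8824·12.5680

486.2053 billion cells


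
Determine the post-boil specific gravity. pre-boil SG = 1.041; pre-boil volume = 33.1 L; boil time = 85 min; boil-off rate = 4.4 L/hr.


V_post = V_pre − rate·(t/60);  SG_post = 1 + (SG_pre−1)·V_pre/V_post
V_post = 33.1 − 4.4·(85/60) = 26.8667
SG_post = 1 + (1.041 − 1)·33.1/26.8667

1.0505


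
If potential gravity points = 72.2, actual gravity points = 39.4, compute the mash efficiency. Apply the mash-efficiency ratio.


efficiency = actual / potential × 100
efficiency = 39.4 / 72.2 × 100

54.5706 %


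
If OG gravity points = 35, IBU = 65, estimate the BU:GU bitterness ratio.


BU:GU = IBU / OG_points
BU:GU = 65 / 35

1.8571


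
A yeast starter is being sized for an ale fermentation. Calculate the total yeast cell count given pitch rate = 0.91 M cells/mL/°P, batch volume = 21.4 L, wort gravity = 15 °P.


cells (billions) = rate · V_L · °P
cells = 0.91 · 21.4 · 15

292.1100 billion cells


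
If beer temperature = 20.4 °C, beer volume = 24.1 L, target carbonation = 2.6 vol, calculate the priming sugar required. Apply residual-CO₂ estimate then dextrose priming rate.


residual = 14.695·(0.01821 + 0.09011·e^(−0.04·T));  sugar = (target − residual)·4.0·V
residual = 14.695·(0.01821 + 0.09011·e^(−0.04·20.4)) = 0.8531
sugar = (2.6 − 0.8531)·4.0·24.1

168.3975 g


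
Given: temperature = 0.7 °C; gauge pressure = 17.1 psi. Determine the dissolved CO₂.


vols = (P + 14.695)·(0.01821 + 0.09011·e^(−0.04·T))
vols = (17.1 + 14.695)·(0.01821 + 0.09011·e^(−0.04·0.7))

3.3649 volumes


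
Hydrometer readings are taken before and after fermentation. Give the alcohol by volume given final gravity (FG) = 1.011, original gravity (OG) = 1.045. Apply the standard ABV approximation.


ABV = (OG − FG) · 131.25
ABV = (1.045 − 1.011) · 131.25

4.4625 % ABV


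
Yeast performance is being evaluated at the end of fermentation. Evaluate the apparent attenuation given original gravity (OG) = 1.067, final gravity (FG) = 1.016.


AA = (OG − FG)/(OG − 1) · 100
AA = (1.067 − 1.016)/(1.067 − 1) · 100

76.1194 %


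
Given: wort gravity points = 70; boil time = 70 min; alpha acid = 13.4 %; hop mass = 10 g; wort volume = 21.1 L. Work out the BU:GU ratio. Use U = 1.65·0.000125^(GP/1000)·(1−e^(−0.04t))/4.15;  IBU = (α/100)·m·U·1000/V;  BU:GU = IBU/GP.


U = 1.65·0.000125^(70/1000)·(1−e^(−0.04·70))/4.15 = 0.1991
IBU = (13.4/100)·10·0.1991·1000/21.1 = 12.6414
BU:GU = 12.6414/70

0.1806


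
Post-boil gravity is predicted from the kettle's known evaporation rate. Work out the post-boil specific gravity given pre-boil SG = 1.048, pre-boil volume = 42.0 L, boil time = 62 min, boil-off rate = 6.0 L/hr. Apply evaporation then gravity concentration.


V_post = V_pre − rate·(t/60);  SG_post = 1 + (SG_pre−1)·V_pre/V_post
V_post = 42.0 − 6.0·(62/60) = 35.8000
SG_post = 1 + (1.048 − 1)·42.0/35.8000

1.0563


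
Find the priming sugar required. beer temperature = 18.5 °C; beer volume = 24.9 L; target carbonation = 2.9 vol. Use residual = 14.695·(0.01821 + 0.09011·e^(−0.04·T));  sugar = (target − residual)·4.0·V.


residual = 14.695·(0.01821 + 0.09011·e^(−0.04·18.5)) = 0.8994
sugar = (2.9 − 0.8994)·4.0·24.9

199.2623 g


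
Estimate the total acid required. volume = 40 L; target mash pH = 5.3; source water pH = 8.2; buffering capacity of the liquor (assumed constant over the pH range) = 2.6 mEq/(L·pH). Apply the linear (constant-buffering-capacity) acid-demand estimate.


acid = buffering capacity · (pH_source − pH_target) · V
acid = 2.6 · (8.2 − 5.3) · 40

301.6000 mEq


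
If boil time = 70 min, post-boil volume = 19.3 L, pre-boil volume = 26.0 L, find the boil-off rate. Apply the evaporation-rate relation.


rate = (V_pre − V_post) / (t_min/60)
rate = (26.0 − 19.3) / (70/60)

5.7429 L/hr


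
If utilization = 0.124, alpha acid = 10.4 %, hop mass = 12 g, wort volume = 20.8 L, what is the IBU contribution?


IBU = (α/100)·mass·U·1000 / V
IBU = (10.4/100)·12·0.124·1000 / 20.8

7.4400 IBU


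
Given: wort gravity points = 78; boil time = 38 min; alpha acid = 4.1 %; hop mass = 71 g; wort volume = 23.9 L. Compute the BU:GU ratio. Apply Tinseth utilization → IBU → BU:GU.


U = 1.65·0.000125^(GP/1000)·(1−e^(−0.04t))/4.15;  IBU = (α/100)·m·U·1000/V;  BU:GU = IBU/GP
U = 1.65·0.000125^(78/1000)·(1−e^(−0.04·38))/4.15 = 0.1541
IBU = (4.1/100)·71·0.1541·1000/23.9 = 18.7694
BU:GU = 18.7694/78

0.2406


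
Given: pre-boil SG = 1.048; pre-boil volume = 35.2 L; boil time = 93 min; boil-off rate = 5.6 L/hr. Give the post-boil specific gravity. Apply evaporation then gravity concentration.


V_post = V_pre − rate·(t/60);  SG_post = 1 + (SG_pre−1)·V_pre/V_post
V_post = 35.2 − 5.6·(93/60) = 26.5200
SG_post = 1 + (1.048 − 1)·35.2/26.5200

1.0637


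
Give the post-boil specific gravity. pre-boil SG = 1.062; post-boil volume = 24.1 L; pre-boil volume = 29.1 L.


SG_post = 1 + (SG_pre − 1)·V_pre/V_post
pts_pre = (1.062 − 1)·1000 = 62.0000
pts_post = 62.0000·29.1/24.1 = 74.8631
SG_post = 1 + 74.8631/1000

1.0749


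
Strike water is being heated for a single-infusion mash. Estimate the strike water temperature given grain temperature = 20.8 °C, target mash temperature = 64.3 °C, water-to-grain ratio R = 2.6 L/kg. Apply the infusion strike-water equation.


T_strike = (0.41/R)·(T_mash − T_grain) + T_mash
T_strike = (0.41/2.6)·(64.3 − 20.8) + 64.3

71.1596 °C


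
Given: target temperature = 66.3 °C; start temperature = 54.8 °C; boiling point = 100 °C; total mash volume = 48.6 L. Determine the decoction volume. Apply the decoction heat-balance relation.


V_dec = V_total·(T_target − T_start)/(T_boil − T_start)
V_dec = 48.6·(66.3 − 54.8)/(100 − 54.8)

12.3650 L


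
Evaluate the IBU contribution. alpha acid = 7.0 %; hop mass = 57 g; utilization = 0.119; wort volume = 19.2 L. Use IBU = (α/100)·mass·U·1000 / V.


IBU = (7.0/100)·57·0.119·1000 / 19.2

24.7297 IBU


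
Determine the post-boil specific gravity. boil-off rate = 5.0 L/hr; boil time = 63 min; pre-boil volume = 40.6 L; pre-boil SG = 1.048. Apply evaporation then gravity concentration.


V_post = V_pre − rate·(t/60);  SG_post = 1 + (SG_pre−1)·V_pre/V_post
V_post = 40.6 − 5.0·(63/60) = 35.3500
SG_post = 1 + (1.048 − 1)·40.6/35.3500

1.0551


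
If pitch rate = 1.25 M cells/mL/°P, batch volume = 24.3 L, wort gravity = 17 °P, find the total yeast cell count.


cells (billions) = rate · V_L · °P
cells = 1.25 · 24.3 · 17

516.3750 billion cells


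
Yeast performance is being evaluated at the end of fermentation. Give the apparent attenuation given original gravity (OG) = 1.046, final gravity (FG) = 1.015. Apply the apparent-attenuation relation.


AA = (OG − FG)/(OG − 1) · 100
AA = (1.046 − 1.015)/(1.046 − 1) · 100

67.3913 %


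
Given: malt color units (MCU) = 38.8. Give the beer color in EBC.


SRM = 1.4922·MCU^0.6859;  EBC = SRM·1.97
SRM = 1.4922·38.8^0.6859 = 18.3488
EBC = 18.3488·1.97

36.1471 EBC


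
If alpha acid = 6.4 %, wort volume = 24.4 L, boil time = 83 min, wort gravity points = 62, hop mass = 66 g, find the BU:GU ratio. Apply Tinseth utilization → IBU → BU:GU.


U = 1.65·0.000125^(GP/1000)·(1−e^(−0.04t))/4.15;  IBU = (α/100)·m·U·1000/V;  BU:GU = IBU/GP
U = 1.65·0.000125^(62/1000)·(1−e^(−0.04·83))/4.15 = 0.2195
IBU = (6.4/100)·66·0.2195·1000/24.4 = 38.0003
BU:GU = 38.0003/62

0.6129


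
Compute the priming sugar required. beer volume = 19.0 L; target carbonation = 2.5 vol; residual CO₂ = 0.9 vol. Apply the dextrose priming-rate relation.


sugar = (target − residual)·4.0·V
sugar = (2.5 − 0.9)·4.0·19.0

121.6000 g


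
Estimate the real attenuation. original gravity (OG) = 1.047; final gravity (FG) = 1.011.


AA = (OG−FG)/(OG−1)·100;  RA = AA·0.8192
AA = (1.047 − 1.011)/(1.047 − 1)·100 = 76.5957
RA = 76.5957·0.8192

62.7472 %


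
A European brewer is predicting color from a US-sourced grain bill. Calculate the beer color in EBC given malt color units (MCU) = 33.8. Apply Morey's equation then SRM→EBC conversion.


SRM = 1.4922·MCU^0.6859;  EBC = SRM·1.97
SRM = 1.4922·33.8^0.6859 = 16.6921
EBC = 16.6921·1.97

32.8834 EBC


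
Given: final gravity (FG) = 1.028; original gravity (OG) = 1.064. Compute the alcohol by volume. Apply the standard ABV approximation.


ABV = (OG − FG) · 131.25
ABV = (1.064 − 1.028) · 131.25

4.7250 % ABV


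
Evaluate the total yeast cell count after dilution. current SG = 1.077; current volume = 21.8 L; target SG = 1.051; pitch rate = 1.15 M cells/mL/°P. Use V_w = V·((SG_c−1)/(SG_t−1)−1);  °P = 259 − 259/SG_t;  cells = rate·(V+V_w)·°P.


V_w = 21.8·((1.077−1)/(1.051−1)−1) = 11.1137
V_final = 21.8 + 11.1137 = 32.9137
°P = 259 − 259/1.051 = 12.5680
cells = 1.15·32.9137·12.5680

475.7098 billion cells


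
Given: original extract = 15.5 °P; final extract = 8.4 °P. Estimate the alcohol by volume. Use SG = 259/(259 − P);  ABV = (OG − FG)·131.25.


OG = 259/(259 − 15.5) = 1.0637
FG = 259/(259 − 8.4) = 1.0335
ABV = (1.0637 − 1.0335)·131.25

3.9553 % ABV


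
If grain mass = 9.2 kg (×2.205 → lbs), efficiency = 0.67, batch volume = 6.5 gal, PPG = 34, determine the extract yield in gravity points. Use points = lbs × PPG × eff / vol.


lbs = 9.2 × 2.205 = 20.2860
points = 20.2860 × 34 × 0.67 / 6.5

71.0946 points


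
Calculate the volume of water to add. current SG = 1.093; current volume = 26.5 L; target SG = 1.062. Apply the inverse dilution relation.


V_water = V·((SG_curr − 1)/(SG_target − 1) − 1)
V_water = 26.5·((1.093 − 1)/(1.062 − 1) − 1)

13.2500 L


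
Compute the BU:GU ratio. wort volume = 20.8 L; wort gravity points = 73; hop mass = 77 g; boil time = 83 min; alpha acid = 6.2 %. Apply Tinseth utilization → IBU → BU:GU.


U = 1.65·0.000125^(GP/1000)·(1−e^(−0.04t))/4.15;  IBU = (α/100)·m·U·1000/V;  BU:GU = IBU/GP
U = 1.65·0.000125^(73/1000)·(1−e^(−0.04·83))/4.15 = 0.1988
IBU = (6.2/100)·77·0.1988·1000/20.8 = 45.6391
BU:GU = 45.6391/73

0.6252


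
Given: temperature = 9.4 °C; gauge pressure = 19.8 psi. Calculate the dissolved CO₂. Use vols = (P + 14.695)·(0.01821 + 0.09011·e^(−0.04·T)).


vols = (19.8 + 14.695)·(0.01821 + 0.09011·e^(−0.04·9.4))

2.7624 volumes


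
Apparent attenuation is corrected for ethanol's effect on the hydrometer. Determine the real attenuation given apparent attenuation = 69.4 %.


RA = AA · 0.8192
RA = 69.4 · 0.8192

56.8525 %


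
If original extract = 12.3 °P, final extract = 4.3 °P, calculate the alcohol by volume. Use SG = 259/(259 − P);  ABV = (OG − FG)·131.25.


OG = 259/(259 − 12.3) = 1.0499
FG = 259/(259 − 4.3) = 1.0169
ABV = (1.0499 − 1.0169)·131.25

4.3280 % ABV


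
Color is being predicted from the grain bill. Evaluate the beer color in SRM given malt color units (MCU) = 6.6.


SRM = 1.4922 · MCU^0.6859
SRM = 1.4922 · 6.6^0.6859

5.4444 SRM


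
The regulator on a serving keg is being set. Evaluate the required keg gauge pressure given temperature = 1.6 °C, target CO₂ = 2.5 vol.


psi = vols/(0.01821 + 0.09011·e^(−0.04·T)) − 14.695
psi = 2.5/(0.01821 + 0.09011·e^(−0.04·1.6)) − 14.695

9.6398 psi


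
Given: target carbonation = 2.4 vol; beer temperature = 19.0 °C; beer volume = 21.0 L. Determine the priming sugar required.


residual = 14.695·(0.01821 + 0.09011·e^(−0.04·T));  sugar = (target − residual)·4.0·V
residual = 14.695·(0.01821 + 0.09011·e^(−0.04·19.0)) = 0.8869
sugar = (2.4 − 0.8869)·4.0·21.0

127.1034 g


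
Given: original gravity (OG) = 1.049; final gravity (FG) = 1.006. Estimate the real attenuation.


AA = (OG−FG)/(OG−1)·100;  RA = AA·0.8192
AA = (1.049 − 1.006)/(1.049 − 1)·100 = 87.7551
RA = 87.7551·0.8192

71.8890 %


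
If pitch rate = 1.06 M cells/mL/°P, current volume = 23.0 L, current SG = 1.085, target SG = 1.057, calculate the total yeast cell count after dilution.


V_w = V·((SG_c−1)/(SG_t−1)−1);  °P = 259 − 259/SG_t;  cells = rate·(V+V_w)·°P
V_w = 23.0·((1.085−1)/(1.057−1)−1) = 11.2982
V_final = 23.0 + 11.2982 = 34.2982
°P = 259 − 259/1.057 = 13.9669
cells = 1.06·34.2982·13.9669

507.7821 billion cells


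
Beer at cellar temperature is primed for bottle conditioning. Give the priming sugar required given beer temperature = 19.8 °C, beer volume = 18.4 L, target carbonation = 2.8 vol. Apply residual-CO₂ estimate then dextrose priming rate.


residual = 14.695·(0.01821 + 0.09011·e^(−0.04·T));  sugar = (target − residual)·4.0·V
residual = 14.695·(0.01821 + 0.09011·e^(−0.04·19.8)) = 0.8674
sugar = (2.8 − 0.8674)·4.0·18.4

142.2422 g


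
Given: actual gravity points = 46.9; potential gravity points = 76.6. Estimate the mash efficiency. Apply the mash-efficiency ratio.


efficiency = actual / potential × 100
efficiency = 46.9 / 76.6 × 100

61.2272 %


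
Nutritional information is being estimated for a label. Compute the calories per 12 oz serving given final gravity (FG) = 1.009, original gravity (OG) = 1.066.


ABW = (OG−FG)·131.25·0.79/FG;  °P = 259 − 259/SG (for OG→OE and FG→AE);  RE = 0.1808·OE + 0.8192·AE;  Cal = (6.9·ABW + 4·(RE−0.1))·FG·3.55
ABW = (1.066 − 1.009)·131.25·0.79/1.009 = 5.8575
OE = 259 − 259/1.066 = 16.0356 °P
AE = 259 − 259/1.009 = 2.3102 °P
RE = 0.1808·16.0356 + 0.8192·2.3102 = 4.7918 °P
Cal = (6.9·5.8575 + 4·(4.7918−0.1))·1.009·3.55

211.9927 kcal


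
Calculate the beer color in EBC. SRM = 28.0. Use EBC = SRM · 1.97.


EBC = 28.0 · 1.97

55.1600 EBC


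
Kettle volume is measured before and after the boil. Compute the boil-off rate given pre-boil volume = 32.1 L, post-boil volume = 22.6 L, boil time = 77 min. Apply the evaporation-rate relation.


rate = (V_pre − V_post) / (t_min/60)
rate = (32.1 − 22.6) / (77/60)

7.4026 L/hr


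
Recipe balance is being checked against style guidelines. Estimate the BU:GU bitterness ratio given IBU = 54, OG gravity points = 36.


BU:GU = IBU / OG_points
BU:GU = 54 / 36

1.5000


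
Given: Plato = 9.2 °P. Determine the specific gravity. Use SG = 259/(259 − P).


SG = 259/(259 − 9.2)

1.0368


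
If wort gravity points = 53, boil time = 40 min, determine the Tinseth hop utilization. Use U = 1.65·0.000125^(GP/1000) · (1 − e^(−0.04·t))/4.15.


bigness = 1.65·0.000125^(53/1000) = 1.0248
boil_factor = (1 − e^(−0.04·40))/4.15 = 0.1923
U = 1.0248 · 0.1923

0.1971


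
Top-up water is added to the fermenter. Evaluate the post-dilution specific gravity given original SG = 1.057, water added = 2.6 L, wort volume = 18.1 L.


SG_new = 1 + (SG_old − 1)·V_old/(V_old + V_water)
pts = (1.057 − 1)·1000·18.1/(18.1 + 2.6) = 49.8406
SG_new = 1 + 49.8406/1000

1.0498


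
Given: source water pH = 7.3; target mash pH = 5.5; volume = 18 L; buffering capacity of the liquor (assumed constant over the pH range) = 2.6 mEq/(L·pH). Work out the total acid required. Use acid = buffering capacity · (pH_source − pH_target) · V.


acid = 2.6 · (7.3 − 5.5) · 18

84.2400 mEq


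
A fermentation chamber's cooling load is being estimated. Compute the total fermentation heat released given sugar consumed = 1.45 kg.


Q = m_sugar · 590 kJ/kg
Q = 1.45 · 590

855.5000 kJ


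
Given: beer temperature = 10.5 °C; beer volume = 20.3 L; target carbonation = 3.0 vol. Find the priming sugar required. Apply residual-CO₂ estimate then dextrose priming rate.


residual = 14.695·(0.01821 + 0.09011·e^(−0.04·T));  sugar = (target − residual)·4.0·V
residual = 14.695·(0.01821 + 0.09011·e^(−0.04·10.5)) = 1.1376
sugar = (3.0 − 1.1376)·4.0·20.3

151.2240 g


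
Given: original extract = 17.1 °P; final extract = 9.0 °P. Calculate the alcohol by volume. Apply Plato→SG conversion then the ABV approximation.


SG = 259/(259 − P);  ABV = (OG − FG)·131.25
OG = 259/(259 − 17.1) = 1.0707
FG = 259/(259 − 9.0) = 1.0360
ABV = (1.0707 − 1.0360)·131.25

4.5531 % ABV


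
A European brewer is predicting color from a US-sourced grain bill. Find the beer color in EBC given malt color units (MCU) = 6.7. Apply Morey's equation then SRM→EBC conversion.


SRM = 1.4922·MCU^0.6859;  EBC = SRM·1.97
SRM = 1.4922·6.7^0.6859 = 5.5009
EBC = 5.5009·1.97

10.8367 EBC


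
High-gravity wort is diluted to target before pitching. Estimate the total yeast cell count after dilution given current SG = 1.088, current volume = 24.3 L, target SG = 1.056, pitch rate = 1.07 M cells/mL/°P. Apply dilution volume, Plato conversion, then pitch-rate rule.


V_w = V·((SG_c−1)/(SG_t−1)−1);  °P = 259 − 259/SG_t;  cells = rate·(V+V_w)·°P
V_w = 24.3·((1.088−1)/(1.056−1)−1) = 13.8857
V_final = 24.3 + 13.8857 = 38.1857
°P = 259 − 259/1.056 = 13.7348
cells = 1.07·38.1857·13.7348

561.1883 billion cells


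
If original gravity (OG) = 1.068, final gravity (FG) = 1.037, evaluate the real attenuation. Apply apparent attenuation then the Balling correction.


AA = (OG−FG)/(OG−1)·100;  RA = AA·0.8192
AA = (1.068 − 1.037)/(1.068 − 1)·100 = 45.5882
RA = 45.5882·0.8192

37.3459 %


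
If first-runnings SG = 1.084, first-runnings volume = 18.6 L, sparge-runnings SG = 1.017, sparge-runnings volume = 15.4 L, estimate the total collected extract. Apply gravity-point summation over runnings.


total = Σ (SG_i − 1)·1000·V_i
first = (1.084 − 1)·1000·18.6 = 1562.4000
sparge = (1.017 − 1)·1000·15.4 = 261.8000
total = 1562.4000 + 261.8000

1824.2000 gravity·L


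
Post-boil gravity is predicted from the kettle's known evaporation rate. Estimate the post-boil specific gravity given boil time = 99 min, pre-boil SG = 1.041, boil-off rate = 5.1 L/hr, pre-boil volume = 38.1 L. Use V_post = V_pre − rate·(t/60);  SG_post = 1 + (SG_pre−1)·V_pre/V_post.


V_post = 38.1 − 5.1·(99/60) = 29.6850
SG_post = 1 + (1.041 − 1)·38.1/29.6850

1.0526


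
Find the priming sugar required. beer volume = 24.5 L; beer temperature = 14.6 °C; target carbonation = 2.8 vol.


residual = 14.695·(0.01821 + 0.09011·e^(−0.04·T));  sugar = (target − residual)·4.0·V
residual = 14.695·(0.01821 + 0.09011·e^(−0.04·14.6)) = 1.0060
sugar = (2.8 − 1.0060)·4.0·24.5

175.8086 g


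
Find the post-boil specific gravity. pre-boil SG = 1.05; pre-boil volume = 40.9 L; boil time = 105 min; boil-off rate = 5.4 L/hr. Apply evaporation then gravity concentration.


V_post = V_pre − rate·(t/60);  SG_post = 1 + (SG_pre−1)·V_pre/V_post
V_post = 40.9 − 5.4·(105/60) = 31.4500
SG_post = 1 + (1.05 − 1)·40.9/31.4500

1.0650


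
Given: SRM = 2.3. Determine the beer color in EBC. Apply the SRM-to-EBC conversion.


EBC = SRM · 1.97
EBC = 2.3 · 1.97

4.5310 EBC


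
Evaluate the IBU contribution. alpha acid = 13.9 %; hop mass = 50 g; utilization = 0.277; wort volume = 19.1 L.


IBU = (α/100)·mass·U·1000 / V
IBU = (13.9/100)·50·0.277·1000 / 19.1

100.7932 IBU


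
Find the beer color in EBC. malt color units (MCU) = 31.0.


SRM = 1.4922·MCU^0.6859;  EBC = SRM·1.97
SRM = 1.4922·31.0^0.6859 = 15.7308
EBC = 15.7308·1.97

30.9898 EBC


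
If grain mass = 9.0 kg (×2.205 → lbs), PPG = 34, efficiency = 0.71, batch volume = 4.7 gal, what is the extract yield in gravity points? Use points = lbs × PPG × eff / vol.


lbs = 9.0 × 2.205 = 19.8450
points = 19.8450 × 34 × 0.71 / 4.7

101.9273 points


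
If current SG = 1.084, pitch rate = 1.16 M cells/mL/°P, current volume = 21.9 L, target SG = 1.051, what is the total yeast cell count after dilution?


V_w = V·((SG_c−1)/(SG_t−1)−1);  °P = 259 − 259/SG_t;  cells = rate·(V+V_w)·°P
V_w = 21.9·((1.084−1)/(1.051−1)−1) = 14.1706
V_final = 21.9 + 14.1706 = 36.0706
°P = 259 − 259/1.051 = 12.5680
cells = 1.16·36.0706·12.5680

525.8701 billion cells


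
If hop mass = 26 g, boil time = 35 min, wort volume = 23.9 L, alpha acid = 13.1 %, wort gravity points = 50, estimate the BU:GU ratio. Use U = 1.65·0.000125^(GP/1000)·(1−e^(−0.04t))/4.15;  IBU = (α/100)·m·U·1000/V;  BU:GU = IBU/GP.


U = 1.65·0.000125^(50/1000)·(1−e^(−0.04·35))/4.15 = 0.1911
IBU = (13.1/100)·26·0.1911·1000/23.9 = 27.2368
BU:GU = 27.2368/50

0.5447


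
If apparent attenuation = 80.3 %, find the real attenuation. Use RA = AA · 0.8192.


RA = 80.3 · 0.8192

65.7818 %


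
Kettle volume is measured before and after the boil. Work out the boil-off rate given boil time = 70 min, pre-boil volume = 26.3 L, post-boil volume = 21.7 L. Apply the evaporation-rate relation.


rate = (V_pre − V_post) / (t_min/60)
rate = (26.3 − 21.7) / (70/60)

3.9429 L/hr


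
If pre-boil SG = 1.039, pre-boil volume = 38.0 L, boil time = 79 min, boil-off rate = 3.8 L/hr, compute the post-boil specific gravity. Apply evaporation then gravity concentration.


V_post = V_pre − rate·(t/60);  SG_post = 1 + (SG_pre−1)·V_pre/V_post
V_post = 38.0 − 3.8·(79/60) = 32.9967
SG_post = 1 + (1.039 − 1)·38.0/32.9967

1.0449


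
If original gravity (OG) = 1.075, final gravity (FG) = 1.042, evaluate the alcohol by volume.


ABV = (OG − FG) · 131.25
ABV = (1.075 − 1.042) · 131.25

4.3312 % ABV


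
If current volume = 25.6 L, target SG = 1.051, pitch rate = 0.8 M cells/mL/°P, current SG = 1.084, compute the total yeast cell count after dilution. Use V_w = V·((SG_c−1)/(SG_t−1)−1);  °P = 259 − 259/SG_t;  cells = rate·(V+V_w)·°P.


V_w = 25.6·((1.084−1)/(1.051−1)−1) = 16.5647
V_final = 25.6 + 16.5647 = 42.1647
°P = 259 − 259/1.051 = 12.5680
cells = 0.8·42.1647·12.5680

423.9418 billion cells


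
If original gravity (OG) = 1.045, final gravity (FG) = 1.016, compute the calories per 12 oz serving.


ABW = (OG−FG)·131.25·0.79/FG;  °P = 259 − 259/SG (for OG→OE and FG→AE);  RE = 0.1808·OE + 0.8192·AE;  Cal = (6.9·ABW + 4·(RE−0.1))·FG·3.55
ABW = (1.045 − 1.016)·131.25·0.79/1.016 = 2.9596
OE = 259 − 259/1.045 = 11.1531 °P
AE = 259 − 259/1.016 = 4.0787 °P
RE = 0.1808·11.1531 + 0.8192·4.0787 = 5.3578 °P
Cal = (6.9·2.9596 + 4·(5.3578−0.1))·1.016·3.55

149.5101 kcal


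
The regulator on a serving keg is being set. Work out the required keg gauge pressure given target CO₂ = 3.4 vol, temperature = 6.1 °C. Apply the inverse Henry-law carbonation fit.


psi = vols/(0.01821 + 0.09011·e^(−0.04·T)) − 14.695
psi = 3.4/(0.01821 + 0.09011·e^(−0.04·6.1)) − 14.695

23.5889 psi


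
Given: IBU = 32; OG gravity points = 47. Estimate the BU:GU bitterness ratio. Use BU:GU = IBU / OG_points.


BU:GU = 32 / 47

0.6809


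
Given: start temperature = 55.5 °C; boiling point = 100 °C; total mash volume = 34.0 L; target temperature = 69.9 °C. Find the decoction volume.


V_dec = V_total·(T_target − T_start)/(T_boil − T_start)
V_dec = 34.0·(69.9 − 55.5)/(100 − 55.5)

11.0022 L


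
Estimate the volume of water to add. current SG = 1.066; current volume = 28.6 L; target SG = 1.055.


V_water = V·((SG_curr − 1)/(SG_target − 1) − 1)
V_water = 28.6·((1.066 − 1)/(1.055 − 1) − 1)

5.7200 L


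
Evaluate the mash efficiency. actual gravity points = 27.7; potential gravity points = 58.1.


efficiency = actual / potential × 100
efficiency = 27.7 / 58.1 × 100

47.6764 %


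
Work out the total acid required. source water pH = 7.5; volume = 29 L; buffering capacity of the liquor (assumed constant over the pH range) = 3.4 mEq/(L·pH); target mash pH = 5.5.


acid = buffering capacity · (pH_source − pH_target) · V
acid = 3.4 · (7.5 − 5.5) · 29

197.2000 mEq


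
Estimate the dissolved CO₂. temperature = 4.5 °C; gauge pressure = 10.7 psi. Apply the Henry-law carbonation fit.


vols = (P + 14.695)·(0.01821 + 0.09011·e^(−0.04·T))
vols = (10.7 + 14.695)·(0.01821 + 0.09011·e^(−0.04·4.5))

2.3738 volumes


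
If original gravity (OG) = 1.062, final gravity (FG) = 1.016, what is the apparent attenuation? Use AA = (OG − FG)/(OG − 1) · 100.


AA = (1.062 − 1.016)/(1.062 − 1) · 100

74.1935 %


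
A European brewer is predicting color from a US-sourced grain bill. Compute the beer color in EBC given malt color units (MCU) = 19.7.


SRM = 1.4922·MCU^0.6859;  EBC = SRM·1.97
SRM = 1.4922·19.7^0.6859 = 11.5266
EBC = 11.5266·1.97

22.7074 EBC


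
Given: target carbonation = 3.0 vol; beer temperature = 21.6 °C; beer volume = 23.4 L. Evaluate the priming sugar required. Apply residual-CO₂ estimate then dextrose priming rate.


residual = 14.695·(0.01821 + 0.09011·e^(−0.04·T));  sugar = (target − residual)·4.0·V
residual = 14.695·(0.01821 + 0.09011·e^(−0.04·21.6)) = 0.8257
sugar = (3.0 − 0.8257)·4.0·23.4

203.5148 g


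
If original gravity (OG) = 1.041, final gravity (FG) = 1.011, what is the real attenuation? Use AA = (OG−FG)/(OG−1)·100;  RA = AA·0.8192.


AA = (1.041 − 1.011)/(1.041 − 1)·100 = 73.1707
RA = 73.1707·0.8192

59.9415 %


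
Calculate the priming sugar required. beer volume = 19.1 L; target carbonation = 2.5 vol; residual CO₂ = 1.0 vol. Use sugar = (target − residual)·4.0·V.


sugar = (2.5 − 1.0)·4.0·19.1

114.6000 g


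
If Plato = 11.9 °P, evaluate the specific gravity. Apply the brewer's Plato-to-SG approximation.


SG = 259/(259 − P)
SG = 259/(259 − 11.9)

1.0482


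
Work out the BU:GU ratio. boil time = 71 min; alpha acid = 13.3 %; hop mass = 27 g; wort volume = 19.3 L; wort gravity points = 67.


U = 1.65·0.000125^(GP/1000)·(1−e^(−0.04t))/4.15;  IBU = (α/100)·m·U·1000/V;  BU:GU = IBU/GP
U = 1.65·0.000125^(67/1000)·(1−e^(−0.04·71))/4.15 = 0.2050
IBU = (13.3/100)·27·0.2050·1000/19.3 = 38.1453
BU:GU = 38.1453/67

0.5693


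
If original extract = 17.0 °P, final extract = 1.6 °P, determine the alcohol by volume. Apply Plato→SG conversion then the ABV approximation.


SG = 259/(259 − P);  ABV = (OG − FG)·131.25
OG = 259/(259 − 17.0) = 1.0702
FG = 259/(259 − 1.6) = 1.0062
ABV = (1.0702 − 1.0062)·131.25

8.4042 % ABV


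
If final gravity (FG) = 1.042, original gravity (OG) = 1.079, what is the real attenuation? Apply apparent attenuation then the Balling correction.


AA = (OG−FG)/(OG−1)·100;  RA = AA·0.8192
AA = (1.079 − 1.042)/(1.079 − 1)·100 = 46.8354
RA = 46.8354·0.8192

38.3676 %


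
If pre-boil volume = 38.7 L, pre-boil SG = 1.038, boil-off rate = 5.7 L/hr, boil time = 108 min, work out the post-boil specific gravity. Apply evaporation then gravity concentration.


V_post = V_pre − rate·(t/60);  SG_post = 1 + (SG_pre−1)·V_pre/V_post
V_post = 38.7 − 5.7·(108/60) = 28.4400
SG_post = 1 + (1.038 − 1)·38.7/28.4400

1.0517


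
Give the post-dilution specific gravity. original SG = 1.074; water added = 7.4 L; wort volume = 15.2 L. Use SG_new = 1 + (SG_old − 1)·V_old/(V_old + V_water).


pts = (1.074 − 1)·1000·15.2/(15.2 + 7.4) = 49.7699
SG_new = 1 + 49.7699/1000

1.0498


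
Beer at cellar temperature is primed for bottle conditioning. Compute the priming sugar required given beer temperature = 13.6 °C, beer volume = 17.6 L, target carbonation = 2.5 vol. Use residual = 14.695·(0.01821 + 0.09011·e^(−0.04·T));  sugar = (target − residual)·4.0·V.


residual = 14.695·(0.01821 + 0.09011·e^(−0.04·13.6)) = 1.0362
sugar = (2.5 − 1.0362)·4.0·17.6

103.0535 g


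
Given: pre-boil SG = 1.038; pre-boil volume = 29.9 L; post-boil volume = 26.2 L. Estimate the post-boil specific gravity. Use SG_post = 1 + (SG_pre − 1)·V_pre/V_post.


pts_pre = (1.038 − 1)·1000 = 38.0000
pts_post = 38.0000·29.9/26.2 = 43.3664
SG_post = 1 + 43.3664/1000

1.0434


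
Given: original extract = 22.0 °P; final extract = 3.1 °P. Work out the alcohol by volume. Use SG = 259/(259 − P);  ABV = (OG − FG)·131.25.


OG = 259/(259 − 22.0) = 1.0928
FG = 259/(259 − 3.1) = 1.0121
ABV = (1.0928 − 1.0121)·131.25

10.5936 % ABV


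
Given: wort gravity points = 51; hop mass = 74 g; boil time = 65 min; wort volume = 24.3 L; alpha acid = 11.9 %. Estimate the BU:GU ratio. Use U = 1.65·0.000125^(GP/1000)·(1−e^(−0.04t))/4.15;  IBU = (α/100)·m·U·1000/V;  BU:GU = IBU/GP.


U = 1.65·0.000125^(51/1000)·(1−e^(−0.04·65))/4.15 = 0.2327
IBU = (11.9/100)·74·0.2327·1000/24.3 = 84.3399
BU:GU = 84.3399/51

1.6537


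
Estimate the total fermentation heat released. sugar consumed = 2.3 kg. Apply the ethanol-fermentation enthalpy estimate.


Q = m_sugar · 590 kJ/kg
Q = 2.3 · 590

1357.0000 kJ


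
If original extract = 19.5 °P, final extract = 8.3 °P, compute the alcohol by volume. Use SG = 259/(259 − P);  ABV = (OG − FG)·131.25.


OG = 259/(259 − 19.5) = 1.0814
FG = 259/(259 − 8.3) = 1.0331
ABV = (1.0814 − 1.0331)·131.25

6.3410 % ABV


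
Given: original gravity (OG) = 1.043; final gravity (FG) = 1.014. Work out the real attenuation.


AA = (OG−FG)/(OG−1)·100;  RA = AA·0.8192
AA = (1.043 − 1.014)/(1.043 − 1)·100 = 67.4419
RA = 67.4419·0.8192

55.2484 %


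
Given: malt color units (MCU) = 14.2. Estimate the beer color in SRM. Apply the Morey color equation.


SRM = 1.4922 · MCU^0.6859
SRM = 1.4922 · 14.2^0.6859

9.2083 SRM


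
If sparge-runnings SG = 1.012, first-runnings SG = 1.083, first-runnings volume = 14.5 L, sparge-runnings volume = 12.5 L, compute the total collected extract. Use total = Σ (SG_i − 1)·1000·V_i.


first = (1.083 − 1)·1000·14.5 = 1203.5000
sparge = (1.012 − 1)·1000·12.5 = 150.0000
total = 1203.5000 + 150.0000

1353.5000 gravity·L


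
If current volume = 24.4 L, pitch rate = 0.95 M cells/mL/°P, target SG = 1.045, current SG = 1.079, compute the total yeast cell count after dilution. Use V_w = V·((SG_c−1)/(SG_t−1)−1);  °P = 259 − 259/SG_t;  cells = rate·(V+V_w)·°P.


V_w = 24.4·((1.079−1)/(1.045−1)−1) = 18.4356
V_final = 24.4 + 18.4356 = 42.8356
°P = 259 − 259/1.045 = 11.1531
cells = 0.95·42.8356·11.1531

453.8622 billion cells


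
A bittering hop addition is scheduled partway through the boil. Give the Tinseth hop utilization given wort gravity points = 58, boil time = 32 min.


U = 1.65·0.000125^(GP/1000) · (1 − e^(−0.04·t))/4.15
bigness = 1.65·0.000125^(58/1000) = 0.9797
boil_factor = (1 − e^(−0.04·32))/4.15 = 0.1740
U = 0.9797 · 0.1740

0.1704


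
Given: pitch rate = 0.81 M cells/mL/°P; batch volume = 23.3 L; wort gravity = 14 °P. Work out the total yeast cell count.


cells (billions) = rate · V_L · °P
cells = 0.81 · 23.3 · 14

264.2220 billion cells


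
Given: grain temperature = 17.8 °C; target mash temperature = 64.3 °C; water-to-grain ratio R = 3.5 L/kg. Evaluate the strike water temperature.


T_strike = (0.41/R)·(T_mash − T_grain) + T_mash
T_strike = (0.41/3.5)·(64.3 − 17.8) + 64.3

69.7471 °C


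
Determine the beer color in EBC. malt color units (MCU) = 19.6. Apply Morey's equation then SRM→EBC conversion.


SRM = 1.4922·MCU^0.6859;  EBC = SRM·1.97
SRM = 1.4922·19.6^0.6859 = 11.4864
EBC = 11.4864·1.97

22.6283 EBC


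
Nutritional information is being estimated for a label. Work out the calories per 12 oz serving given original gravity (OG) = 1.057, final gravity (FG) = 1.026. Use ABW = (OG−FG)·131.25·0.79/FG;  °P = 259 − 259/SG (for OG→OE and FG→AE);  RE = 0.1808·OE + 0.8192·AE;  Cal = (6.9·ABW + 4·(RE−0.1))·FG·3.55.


ABW = (1.057 − 1.026)·131.25·0.79/1.026 = 3.1329
OE = 259 − 259/1.057 = 13.9669 °P
AE = 259 − 259/1.026 = 6.5634 °P
RE = 0.1808·13.9669 + 0.8192·6.5634 = 7.9019 °P
Cal = (6.9·3.1329 + 4·(7.9019−0.1))·1.026·3.55

192.4022 kcal


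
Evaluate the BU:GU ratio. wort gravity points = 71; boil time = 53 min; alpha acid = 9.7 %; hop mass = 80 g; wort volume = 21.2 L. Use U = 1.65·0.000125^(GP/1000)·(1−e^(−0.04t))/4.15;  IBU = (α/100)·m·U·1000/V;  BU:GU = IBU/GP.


U = 1.65·0.000125^(71/1000)·(1−e^(−0.04·53))/4.15 = 0.1848
IBU = (9.7/100)·80·0.1848·1000/21.2 = 67.6565
BU:GU = 67.6565/71

0.9529


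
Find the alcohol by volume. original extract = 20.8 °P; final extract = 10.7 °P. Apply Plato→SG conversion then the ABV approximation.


SG = 259/(259 − P);  ABV = (OG − FG)·131.25
OG = 259/(259 − 20.8) = 1.0873
FG = 259/(259 − 10.7) = 1.0431
ABV = (1.0873 − 1.0431)·131.25

5.8050 % ABV


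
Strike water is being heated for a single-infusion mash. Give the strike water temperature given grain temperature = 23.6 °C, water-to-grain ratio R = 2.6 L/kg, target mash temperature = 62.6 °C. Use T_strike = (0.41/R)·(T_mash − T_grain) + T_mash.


T_strike = (0.41/2.6)·(62.6 − 23.6) + 62.6

68.7500 °C


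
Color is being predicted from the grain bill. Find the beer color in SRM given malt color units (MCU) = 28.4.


SRM = 1.4922 · MCU^0.6859
SRM = 1.4922 · 28.4^0.6859

14.8135 SRM


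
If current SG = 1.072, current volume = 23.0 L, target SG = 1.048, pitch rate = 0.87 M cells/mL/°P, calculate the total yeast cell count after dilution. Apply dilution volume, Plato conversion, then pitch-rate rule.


V_w = V·((SG_c−1)/(SG_t−1)−1);  °P = 259 − 259/SG_t;  cells = rate·(V+V_w)·°P
V_w = 23.0·((1.072−1)/(1.048−1)−1) = 11.5000
V_final = 23.0 + 11.5000 = 34.5000
°P = 259 − 259/1.048 = 11.8626
cells = 0.87·34.5000·11.8626

356.0558 billion cells


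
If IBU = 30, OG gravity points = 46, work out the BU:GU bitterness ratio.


BU:GU = IBU / OG_points
BU:GU = 30 / 46

0.6522


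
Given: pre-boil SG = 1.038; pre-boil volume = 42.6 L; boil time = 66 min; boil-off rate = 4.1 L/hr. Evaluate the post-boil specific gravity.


V_post = V_pre − rate·(t/60);  SG_post = 1 + (SG_pre−1)·V_pre/V_post
V_post = 42.6 − 4.1·(66/60) = 38.0900
SG_post = 1 + (1.038 − 1)·42.6/38.0900

1.0425


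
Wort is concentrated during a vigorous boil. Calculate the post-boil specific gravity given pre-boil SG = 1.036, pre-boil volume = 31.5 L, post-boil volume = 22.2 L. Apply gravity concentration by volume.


SG_post = 1 + (SG_pre − 1)·V_pre/V_post
pts_pre = (1.036 − 1)·1000 = 36.0000
pts_post = 36.0000·31.5/22.2 = 51.0811
SG_post = 1 + 51.0811/1000

1.0511


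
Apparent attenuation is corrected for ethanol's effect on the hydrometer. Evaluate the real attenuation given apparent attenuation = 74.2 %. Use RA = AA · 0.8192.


RA = 74.2 · 0.8192

60.7846 %


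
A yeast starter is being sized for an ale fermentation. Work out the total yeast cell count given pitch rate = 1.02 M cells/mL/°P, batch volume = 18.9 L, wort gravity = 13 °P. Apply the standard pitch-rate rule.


cells (billions) = rate · V_L · °P
cells = 1.02 · 18.9 · 13

250.6140 billion cells


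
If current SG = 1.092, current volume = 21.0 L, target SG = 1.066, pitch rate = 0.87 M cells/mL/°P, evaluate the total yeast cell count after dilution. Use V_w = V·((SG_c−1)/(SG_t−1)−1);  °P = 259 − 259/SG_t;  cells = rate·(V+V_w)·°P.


V_w = 21.0·((1.092−1)/(1.066−1)−1) = 8.2727
V_final = 21.0 + 8.2727 = 29.2727
°P = 259 − 259/1.066 = 16.0356
cells = 0.87·29.2727·16.0356

408.3842 billion cells


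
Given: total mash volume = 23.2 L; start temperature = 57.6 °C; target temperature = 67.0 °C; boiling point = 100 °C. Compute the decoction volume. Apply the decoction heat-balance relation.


V_dec = V_total·(T_target − T_start)/(T_boil − T_start)
V_dec = 23.2·(67.0 − 57.6)/(100 − 57.6)

5.1434 L


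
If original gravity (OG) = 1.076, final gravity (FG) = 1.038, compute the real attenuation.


AA = (OG−FG)/(OG−1)·100;  RA = AA·0.8192
AA = (1.076 − 1.038)/(1.076 − 1)·100 = 50.0000
RA = 50.0000·0.8192

40.9600 %


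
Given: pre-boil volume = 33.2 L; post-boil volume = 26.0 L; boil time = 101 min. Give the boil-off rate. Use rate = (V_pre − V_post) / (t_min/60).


rate = (33.2 − 26.0) / (101/60)

4.2772 L/hr
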